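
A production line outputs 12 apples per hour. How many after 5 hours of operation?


Production rate: 12 apples per hour
Time: 5 hours
Total: 12 x 5 = 60 apples

60 apples


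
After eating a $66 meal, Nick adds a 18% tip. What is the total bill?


Calculate the tip:
18% of $66 = $11.88
Add tip to meal cost:
$66 + $11.88 = $77.88

$77.88


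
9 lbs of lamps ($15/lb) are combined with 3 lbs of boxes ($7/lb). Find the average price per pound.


Cost of lamps:
9 x $15 = $135
Cost of boxes:
3 x $7 = $21
Total cost: $135 + $21 = $156
Total weight: 12 lbs
Average: $156 / 12 = $13/lb

$13/lb


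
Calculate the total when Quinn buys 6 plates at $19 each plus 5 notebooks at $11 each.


Cost of plates:
6 x $19 = $114
Cost of notebooks:
5 x $11 = $55
Add both:
$114 + $55 = $169

$169


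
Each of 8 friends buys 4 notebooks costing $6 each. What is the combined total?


Cost per person:
4 x $6 = $24
Group total:
8 x $24 = $192

$192


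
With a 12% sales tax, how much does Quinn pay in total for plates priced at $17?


Calculate the tax:
12% of $17 = $2.04
Add tax to price:
$17 + $2.04 = $19.04

$19.04


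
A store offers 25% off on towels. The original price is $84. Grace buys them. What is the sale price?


Calculate the discount amount:
25% of $84 = $21
Subtract from original:
$84 - $21 = $63

$63


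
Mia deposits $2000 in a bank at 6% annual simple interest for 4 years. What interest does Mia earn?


Use the formula I = P x R x T / 100
P x R x T = 2000 x 6 x 4 = 48000
I = 48000 / 100 = $480

$480


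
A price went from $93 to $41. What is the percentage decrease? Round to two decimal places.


Find the absolute change:
|41 - 93| = 52
Divide by original and multiply by 100:
52 / 93 x 100 = 55.9139...% ≈ 55.91%

55.91%


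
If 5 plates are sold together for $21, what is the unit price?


Total cost: $21
Number of items: 5
Unit price: $21 / 5 = $4.20

$4.20


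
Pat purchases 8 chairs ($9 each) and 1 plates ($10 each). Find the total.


Cost of chairs:
8 x $9 = $72
Cost of plates:
1 x $10 = $10
Add both:
$72 + $10 = $82

$82


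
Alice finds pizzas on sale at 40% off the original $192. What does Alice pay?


Calculate the discount amount:
40% of $192 = $76.80
Subtract from original:
$192 - $76.80 = $115.20

$115.20


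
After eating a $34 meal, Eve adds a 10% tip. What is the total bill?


Calculate the tip:
10% of $34 = $3.40
Add tip to meal cost:
$34 + $3.40 = $37.40

$37.40


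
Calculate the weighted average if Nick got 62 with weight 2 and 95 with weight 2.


Weighted sum:
2 x 62 + 2 x 95 = 314
Total weight:
2 + 2 = 4
Weighted average:
314 / 4 = 78.5

78.5


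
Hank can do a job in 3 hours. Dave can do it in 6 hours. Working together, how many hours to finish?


Hank's rate: 1/3 of the job per hour
Dave's rate: 1/6 of the job per hour
Combined rate: 1/3 + 1/6 = 1/2 per hour
Time = 1 / (1/2) = 2 hours

2 hours


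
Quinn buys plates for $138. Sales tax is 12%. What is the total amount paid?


Calculate the tax:
12% of $138 = $16.56
Add tax to price:
$138 + $16.56 = $154.56

$154.56


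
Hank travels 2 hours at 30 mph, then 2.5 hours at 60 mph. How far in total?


Leg 1 distance:
30 x 2 = 60 miles
Leg 2 distance:
60 x 2.5 = 150 miles
Total distance:
60 + 150 = 210 miles

210 miles


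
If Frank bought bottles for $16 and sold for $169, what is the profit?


Selling price = $169
Cost price = $16
Profit = selling price - cost price:
Profit = $169 - $16 = $153

$153


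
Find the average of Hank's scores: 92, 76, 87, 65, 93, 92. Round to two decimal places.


Add the scores:
92 + 76 + 87 + 65 + 93 + 92 = 505
Divide by the number of tests:
505 / 6 = 84.1666... ≈ 84.17

84.17


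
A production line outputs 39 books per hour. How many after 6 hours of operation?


Production rate: 39 books per hour
Time: 6 hours
Total: 39 x 6 = 234 books

234 books


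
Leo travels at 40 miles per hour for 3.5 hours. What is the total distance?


Use the formula: distance = speed x time
Speed = 40 mph, Time = 3.5 hours
40 x 3.5 = 140 miles

140 miles


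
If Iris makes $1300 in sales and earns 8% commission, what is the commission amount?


Convert rate to decimal:
8% = 0.08
Multiply by sales:
$1300 x 0.08 = $104

$104


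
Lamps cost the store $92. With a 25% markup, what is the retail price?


Calculate the markup amount:
25% of $92 = $23
Add to cost:
$92 + $23 = $115

$115


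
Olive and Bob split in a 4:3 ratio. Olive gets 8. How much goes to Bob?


Find the multiplier:
8 / 4 = 2
Apply to Bob's share:
3 x 2 = 6

6


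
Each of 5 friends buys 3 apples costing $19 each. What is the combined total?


Cost per person:
3 x $19 = $57
Group total:
5 x $57 = $285

$285


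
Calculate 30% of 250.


Convert percentage to decimal:
30% = 0.3
Multiply:
250 x 0.3 = 75

75


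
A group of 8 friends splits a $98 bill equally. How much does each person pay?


Total bill: $98
Number of people: 8
Each pays: $98 / 8 = $12.25

$12.25


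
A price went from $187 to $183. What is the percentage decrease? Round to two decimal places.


Find the absolute change:
|183 - 187| = 4
Divide by original and multiply by 100:
4 / 187 x 100 = 2.1390...% ≈ 2.14%

2.14%


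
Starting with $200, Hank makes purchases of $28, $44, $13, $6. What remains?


Add up expenses:
$28 + $44 + $13 + $6 = $91
Subtract from budget:
$200 - $91 = $109

$109


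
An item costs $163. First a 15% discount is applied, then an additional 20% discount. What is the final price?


First discount:
15% of $163 = $24.45
Price after first discount:
$163 - $24.45 = $138.55
Second discount:
20% of $138.55 = $27.71
Final price:
$138.55 - $27.71 = $110.84

$110.84


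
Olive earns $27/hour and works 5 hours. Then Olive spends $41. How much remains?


Calculate earnings:
5 x $27 = $135
Subtract spending:
$135 - $41 = $94

$94


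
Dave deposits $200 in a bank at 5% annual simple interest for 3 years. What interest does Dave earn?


Use the formula I = P x R x T / 100
P x R x T = 200 x 5 x 3 = 3000
I = 3000 / 100 = $30

$30


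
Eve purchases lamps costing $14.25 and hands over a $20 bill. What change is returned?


Start with the amount paid:
$20
Subtract the price:
$20 - $14.25 = $5.75

$5.75


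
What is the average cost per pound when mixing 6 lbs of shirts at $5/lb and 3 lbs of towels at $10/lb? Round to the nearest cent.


Cost of shirts:
6 x $5 = $30
Cost of towels:
3 x $10 = $30
Total cost: $30 + $30 = $60
Total weight: 9 lbs
Average: $60 / 9 = $6.6666... ≈ $6.67/lb

$6.67/lb


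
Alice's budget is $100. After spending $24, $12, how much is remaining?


Add up expenses:
$24 + $12 = $36
Subtract from budget:
$100 - $36 = $64

$64


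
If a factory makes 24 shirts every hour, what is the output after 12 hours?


Production rate: 24 shirts per hour
Time: 12 hours
Total: 24 x 12 = 288 shirts

288 shirts


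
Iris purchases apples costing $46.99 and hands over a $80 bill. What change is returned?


Start with the amount paid:
$80
Subtract the price:
$80 - $46.99 = $33.01

$33.01


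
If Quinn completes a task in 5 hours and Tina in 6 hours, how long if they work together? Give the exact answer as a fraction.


Quinn's rate: 1/5 of the job per hour
Tina's rate: 1/6 of the job per hour
Combined rate: 1/5 + 1/6 = 11/30 per hour
Time = 1 / (11/30) = 30/11 hours (≈ 2.73 hours)

30/11 hours


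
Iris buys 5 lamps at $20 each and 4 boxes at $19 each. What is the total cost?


Cost of lamps:
5 x $20 = $100
Cost of boxes:
4 x $19 = $76
Add both:
$100 + $76 = $176

$176


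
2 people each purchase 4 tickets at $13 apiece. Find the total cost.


Cost per person:
4 x $13 = $52
Group total:
2 x $52 = $104

$104


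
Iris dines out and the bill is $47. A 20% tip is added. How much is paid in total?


Calculate the tip:
20% of $47 = $9.40
Add tip to meal cost:
$47 + $9.40 = $56.40

$56.40


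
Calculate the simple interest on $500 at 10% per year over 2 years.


Use the formula I = P x R x T / 100
P x R x T = 500 x 10 x 2 = 10000
I = 10000 / 100 = $100

$100


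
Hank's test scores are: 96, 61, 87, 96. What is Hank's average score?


Add the scores:
96 + 61 + 87 + 96 = 340
Divide by the number of tests:
340 / 4 = 85

85


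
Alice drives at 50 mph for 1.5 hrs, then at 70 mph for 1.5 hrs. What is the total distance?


Leg 1 distance:
50 x 1.5 = 75 miles
Leg 2 distance:
70 x 1.5 = 105 miles
Total distance:
75 + 105 = 180 miles

180 miles


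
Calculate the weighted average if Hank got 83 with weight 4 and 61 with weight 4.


Weighted sum:
4 x 83 + 4 x 61 = 576
Total weight:
4 + 4 = 8
Weighted average:
576 / 8 = 72

72


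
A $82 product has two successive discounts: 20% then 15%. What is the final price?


First discount:
20% of $82 = $16.40
Price after first discount:
$82 - $16.40 = $65.60
Second discount:
15% of $65.60 = $9.84
Final price:
$65.60 - $9.84 = $55.76

$55.76


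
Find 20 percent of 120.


Convert percentage to decimal:
20% = 0.2
Multiply:
120 x 0.2 = 24

24


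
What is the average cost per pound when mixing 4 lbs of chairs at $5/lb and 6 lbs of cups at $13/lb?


Cost of chairs:
4 x $5 = $20
Cost of cups:
6 x $13 = $78
Total cost: $20 + $78 = $98
Total weight: 10 lbs
Average: $98 / 10 = $9.80/lb

$9.80/lb


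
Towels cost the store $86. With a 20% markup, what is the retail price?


Calculate the markup amount:
20% of $86 = $17.20
Add to cost:
$86 + $17.20 = $103.20

$103.20


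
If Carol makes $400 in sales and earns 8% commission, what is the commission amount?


Convert rate to decimal:
8% = 0.08
Multiply by sales:
$400 x 0.08 = $32

$32


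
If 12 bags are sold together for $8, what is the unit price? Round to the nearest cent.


Total cost: $8
Number of items: 12
Unit price: $8 / 12 = $0.6666... ≈ $0.67

$0.67


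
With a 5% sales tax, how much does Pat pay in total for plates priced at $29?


Calculate the tax:
5% of $29 = $1.45
Add tax to price:
$29 + $1.45 = $30.45

$30.45


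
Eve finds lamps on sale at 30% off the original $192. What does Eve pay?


Calculate the discount amount:
30% of $192 = $57.60
Subtract from original:
$192 - $57.60 = $134.40

$134.40


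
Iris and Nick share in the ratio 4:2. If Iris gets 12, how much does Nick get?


Find the multiplier:
12 / 4 = 3
Apply to Nick's share:
2 x 3 = 6

6


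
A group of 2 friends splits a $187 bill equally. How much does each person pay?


Total bill: $187
Number of people: 2
Each pays: $187 / 2 = $93.50

$93.50


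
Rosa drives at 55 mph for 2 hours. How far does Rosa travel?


Use the formula: distance = speed x time
Speed = 55 mph, Time = 2 hours
55 x 2 = 110 miles

110 miles


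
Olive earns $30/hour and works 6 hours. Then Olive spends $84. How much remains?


Calculate earnings:
6 x $30 = $180
Subtract spending:
$180 - $84 = $96

$96


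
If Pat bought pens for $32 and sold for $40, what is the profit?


Selling price = $40
Cost price = $32
Profit = selling price - cost price:
Profit = $40 - $32 = $8

$8


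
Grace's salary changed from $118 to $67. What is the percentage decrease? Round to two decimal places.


Find the absolute change:
|67 - 118| = 51
Divide by original and multiply by 100:
51 / 118 x 100 = 43.2203...% ≈ 43.22%

43.22%


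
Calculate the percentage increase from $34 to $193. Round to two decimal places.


Find the absolute change:
|193 - 34| = 159
Divide by original and multiply by 100:
159 / 34 x 100 = 467.6470...% ≈ 467.65%

467.65%


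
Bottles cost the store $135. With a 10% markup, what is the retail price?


Calculate the markup amount:
10% of $135 = $13.50
Add to cost:
$135 + $13.50 = $148.50

$148.50


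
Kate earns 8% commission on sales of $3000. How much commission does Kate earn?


Convert rate to decimal:
8% = 0.08
Multiply by sales:
$3000 x 0.08 = $240

$240


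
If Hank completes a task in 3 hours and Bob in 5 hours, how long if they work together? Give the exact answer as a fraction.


Hank's rate: 1/3 of the job per hour
Bob's rate: 1/5 of the job per hour
Combined rate: 1/3 + 1/5 = 8/15 per hour
Time = 1 / (8/15) = 15/8 hours (≈ 1.88 hours)

15/8 hours


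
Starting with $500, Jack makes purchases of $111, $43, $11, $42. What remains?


Add up expenses:
$111 + $43 + $11 + $42 = $207
Subtract from budget:
$500 - $207 = $293

$293


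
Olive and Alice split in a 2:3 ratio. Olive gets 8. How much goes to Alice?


Find the multiplier:
8 / 2 = 4
Apply to Alice's share:
3 x 4 = 12

12


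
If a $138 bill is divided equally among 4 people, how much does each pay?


Total bill: $138
Number of people: 4
Each pays: $138 / 4 = $34.50

$34.50


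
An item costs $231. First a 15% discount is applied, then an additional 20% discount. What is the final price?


First discount:
15% of $231 = $34.65
Price after first discount:
$231 - $34.65 = $196.35
Second discount:
20% of $196.35 = $39.27
Final price:
$196.35 - $39.27 = $157.08

$157.08


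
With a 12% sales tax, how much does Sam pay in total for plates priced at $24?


Calculate the tax:
12% of $24 = $2.88
Add tax to price:
$24 + $2.88 = $26.88

$26.88


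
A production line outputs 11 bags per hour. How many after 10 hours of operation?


Production rate: 11 bags per hour
Time: 10 hours
Total: 11 x 10 = 110 bags

110 bags


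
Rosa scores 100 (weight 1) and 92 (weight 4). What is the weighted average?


Weighted sum:
1 x 100 + 4 x 92 = 468
Total weight:
1 + 4 = 5
Weighted average:
468 / 5 = 93.6

93.6


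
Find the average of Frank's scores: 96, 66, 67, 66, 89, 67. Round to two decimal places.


Add the scores:
96 + 66 + 67 + 66 + 89 + 67 = 451
Divide by the number of tests:
451 / 6 = 75.1666... ≈ 75.17

75.17


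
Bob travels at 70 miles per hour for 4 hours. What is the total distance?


Use the formula: distance = speed x time
Speed = 70 mph, Time = 4 hours
70 x 4 = 280 miles

280 miles


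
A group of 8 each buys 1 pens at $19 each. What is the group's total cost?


Cost per person:
1 x $19 = $19
Group total:
8 x $19 = $152

$152


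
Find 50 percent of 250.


Convert percentage to decimal:
50% = 0.5
Multiply:
250 x 0.5 = 125

125


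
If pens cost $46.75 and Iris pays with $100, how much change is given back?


Start with the amount paid:
$100
Subtract the price:
$100 - $46.75 = $53.25

$53.25


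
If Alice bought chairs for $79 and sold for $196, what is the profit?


Selling price = $196
Cost price = $79
Profit = selling price - cost price:
Profit = $196 - $79 = $117

$117


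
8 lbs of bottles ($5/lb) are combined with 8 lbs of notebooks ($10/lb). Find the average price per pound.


Cost of bottles:
8 x $5 = $40
Cost of notebooks:
8 x $10 = $80
Total cost: $40 + $80 = $120
Total weight: 16 lbs
Average: $120 / 16 = $7.50/lb

$7.50/lb


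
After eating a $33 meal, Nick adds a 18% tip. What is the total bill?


Calculate the tip:
18% of $33 = $5.94
Add tip to meal cost:
$33 + $5.94 = $38.94

$38.94


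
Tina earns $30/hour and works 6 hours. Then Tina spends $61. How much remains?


Calculate earnings:
6 x $30 = $180
Subtract spending:
$180 - $61 = $119

$119


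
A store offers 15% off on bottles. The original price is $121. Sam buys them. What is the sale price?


Calculate the discount amount:
15% of $121 = $18.15
Subtract from original:
$121 - $18.15 = $102.85

$102.85


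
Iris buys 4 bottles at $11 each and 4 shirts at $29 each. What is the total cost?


Cost of bottles:
4 x $11 = $44
Cost of shirts:
4 x $29 = $116
Add both:
$44 + $116 = $160

$160


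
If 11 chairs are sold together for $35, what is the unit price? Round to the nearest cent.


Total cost: $35
Number of items: 11
Unit price: $35 / 11 = $3.1818... ≈ $3.18

$3.18


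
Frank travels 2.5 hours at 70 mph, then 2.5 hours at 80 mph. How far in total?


Leg 1 distance:
70 x 2.5 = 175 miles
Leg 2 distance:
80 x 2.5 = 200 miles
Total distance:
175 + 200 = 375 miles

375 miles


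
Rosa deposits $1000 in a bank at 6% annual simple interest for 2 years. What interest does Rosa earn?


Use the formula I = P x R x T / 100
P x R x T = 1000 x 6 x 2 = 12000
I = 12000 / 100 = $120

$120


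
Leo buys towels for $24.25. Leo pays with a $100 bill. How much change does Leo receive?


Start with the amount paid:
$100
Subtract the price:
$100 - $24.25 = $75.75

$75.75


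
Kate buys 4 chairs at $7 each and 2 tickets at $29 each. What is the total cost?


Cost of chairs:
4 x $7 = $28
Cost of tickets:
2 x $29 = $58
Add both:
$28 + $58 = $86

$86


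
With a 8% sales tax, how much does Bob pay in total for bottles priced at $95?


Calculate the tax:
8% of $95 = $7.60
Add tax to price:
$95 + $7.60 = $102.60

$102.60


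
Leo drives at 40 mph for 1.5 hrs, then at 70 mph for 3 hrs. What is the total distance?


Leg 1 distance:
40 x 1.5 = 60 miles
Leg 2 distance:
70 x 3 = 210 miles
Total distance:
60 + 210 = 270 miles

270 miles


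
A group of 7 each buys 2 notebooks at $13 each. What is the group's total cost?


Cost per person:
2 x $13 = $26
Group total:
7 x $26 = $182

$182


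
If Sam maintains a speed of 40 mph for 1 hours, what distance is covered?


Use the formula: distance = speed x time
Speed = 40 mph, Time = 1 hours
40 x 1 = 40 miles

40 miles


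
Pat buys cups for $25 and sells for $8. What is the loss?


Selling price = $8
Cost price = $25
Loss = cost price - selling price:
Loss = $25 - $8 = $17

$17


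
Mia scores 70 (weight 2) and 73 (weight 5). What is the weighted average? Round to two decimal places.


Weighted sum:
2 x 70 + 5 x 73 = 505
Total weight:
2 + 5 = 7
Weighted average:
505 / 7 = 72.1428... ≈ 72.14

72.14


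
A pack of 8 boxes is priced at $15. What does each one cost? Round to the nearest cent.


Total cost: $15
Number of items: 8
Unit price: $15 / 8 = $1.875 ≈ $1.88

$1.88


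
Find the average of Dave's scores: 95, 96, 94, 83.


Add the scores:
95 + 96 + 94 + 83 = 368
Divide by the number of tests:
368 / 4 = 92

92


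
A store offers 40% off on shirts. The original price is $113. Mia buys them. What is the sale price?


Calculate the discount amount:
40% of $113 = $45.20
Subtract from original:
$113 - $45.20 = $67.80

$67.80


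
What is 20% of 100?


Convert percentage to decimal:
20% = 0.2
Multiply:
100 x 0.2 = 20

20


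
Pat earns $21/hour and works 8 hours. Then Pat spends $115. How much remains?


Calculate earnings:
8 x $21 = $168
Subtract spending:
$168 - $115 = $53

$53


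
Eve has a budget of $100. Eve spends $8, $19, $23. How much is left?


Add up expenses:
$8 + $19 + $23 = $50
Subtract from budget:
$100 - $50 = $50

$50


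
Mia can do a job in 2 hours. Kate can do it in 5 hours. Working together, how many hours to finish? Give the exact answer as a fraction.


Mia's rate: 1/2 of the job per hour
Kate's rate: 1/5 of the job per hour
Combined rate: 1/2 + 1/5 = 7/10 per hour
Time = 1 / (7/10) = 10/7 hours (≈ 1.43 hours)

10/7 hours


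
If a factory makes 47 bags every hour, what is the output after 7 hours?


Production rate: 47 bags per hour
Time: 7 hours
Total: 47 x 7 = 329 bags

329 bags


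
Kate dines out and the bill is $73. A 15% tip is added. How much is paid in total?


Calculate the tip:
15% of $73 = $10.95
Add tip to meal cost:
$73 + $10.95 = $83.95

$83.95


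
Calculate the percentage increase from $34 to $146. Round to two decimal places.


Find the absolute change:
|146 - 34| = 112
Divide by original and multiply by 100:
112 / 34 x 100 = 329.4117...% ≈ 329.41%

329.41%


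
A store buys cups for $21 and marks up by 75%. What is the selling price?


Calculate the markup amount:
75% of $21 = $15.75
Add to cost:
$21 + $15.75 = $36.75

$36.75


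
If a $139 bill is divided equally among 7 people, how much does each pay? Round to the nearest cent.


Total bill: $139
Number of people: 7
Each pays: $139 / 7 = $19.8571... ≈ $19.86

$19.86


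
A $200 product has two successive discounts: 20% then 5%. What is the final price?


First discount:
20% of $200 = $40
Price after first discount:
$200 - $40 = $160
Second discount:
5% of $160 = $8
Final price:
$160 - $8 = $152

$152


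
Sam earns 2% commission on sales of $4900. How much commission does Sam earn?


Convert rate to decimal:
2% = 0.02
Multiply by sales:
$4900 x 0.02 = $98

$98


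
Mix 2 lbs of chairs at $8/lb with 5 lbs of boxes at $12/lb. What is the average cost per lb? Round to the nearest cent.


Cost of chairs:
2 x $8 = $16
Cost of boxes:
5 x $12 = $60
Total cost: $16 + $60 = $76
Total weight: 7 lbs
Average: $76 / 7 = $10.8571... ≈ $10.86/lb

$10.86/lb


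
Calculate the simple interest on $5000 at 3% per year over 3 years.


Use the formula I = P x R x T / 100
P x R x T = 5000 x 3 x 3 = 45000
I = 45000 / 100 = $450

$450


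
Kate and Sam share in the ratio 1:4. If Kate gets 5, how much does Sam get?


Find the multiplier:
5 / 1 = 5
Apply to Sam's share:
4 x 5 = 20

20


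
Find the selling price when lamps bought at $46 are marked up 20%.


Calculate the markup amount:
20% of $46 = $9.20
Add to cost:
$46 + $9.20 = $55.20

$55.20


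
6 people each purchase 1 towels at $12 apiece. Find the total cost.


Cost per person:
1 x $12 = $12
Group total:
6 x $12 = $72

$72


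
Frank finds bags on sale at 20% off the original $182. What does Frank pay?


Calculate the discount amount:
20% of $182 = $36.40
Subtract from original:
$182 - $36.40 = $145.60

$145.60


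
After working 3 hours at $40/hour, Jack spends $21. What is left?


Calculate earnings:
3 x $40 = $120
Subtract spending:
$120 - $21 = $99

$99


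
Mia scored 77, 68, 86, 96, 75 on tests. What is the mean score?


Add the scores:
77 + 68 + 86 + 96 + 75 = 402
Divide by the number of tests:
402 / 5 = 80.4

80.4


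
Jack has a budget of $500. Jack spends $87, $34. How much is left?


Add up expenses:
$87 + $34 = $121
Subtract from budget:
$500 - $121 = $379

$379


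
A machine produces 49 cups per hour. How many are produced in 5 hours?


Production rate: 49 cups per hour
Time: 5 hours
Total: 49 x 5 = 245 cups

245 cups


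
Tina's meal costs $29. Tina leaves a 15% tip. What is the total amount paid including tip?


Calculate the tip:
15% of $29 = $4.35
Add tip to meal cost:
$29 + $4.35 = $33.35

$33.35


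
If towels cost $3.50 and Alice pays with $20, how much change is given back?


Start with the amount paid:
$20
Subtract the price:
$20 - $3.50 = $16.50

$16.50


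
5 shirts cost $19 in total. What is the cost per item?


Total cost: $19
Number of items: 5
Unit price: $19 / 5 = $3.80

$3.80


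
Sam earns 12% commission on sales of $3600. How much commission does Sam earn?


Convert rate to decimal:
12% = 0.12
Multiply by sales:
$3600 x 0.12 = $432

$432


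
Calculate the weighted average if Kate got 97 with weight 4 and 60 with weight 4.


Weighted sum:
4 x 97 + 4 x 60 = 628
Total weight:
4 + 4 = 8
Weighted average:
628 / 8 = 78.5

78.5


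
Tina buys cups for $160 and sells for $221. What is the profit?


Selling price = $221
Cost price = $160
Profit = selling price - cost price:
Profit = $221 - $160 = $61

$61


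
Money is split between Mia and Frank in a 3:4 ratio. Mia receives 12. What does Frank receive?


Find the multiplier:
12 / 3 = 4
Apply to Frank's share:
4 x 4 = 16

16


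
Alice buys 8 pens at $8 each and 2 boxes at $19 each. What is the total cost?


Cost of pens:
8 x $8 = $64
Cost of boxes:
2 x $19 = $38
Add both:
$64 + $38 = $102

$102


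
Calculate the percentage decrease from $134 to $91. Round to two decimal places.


Find the absolute change:
|91 - 134| = 43
Divide by original and multiply by 100:
43 / 134 x 100 = 32.0895...% ≈ 32.09%

32.09%


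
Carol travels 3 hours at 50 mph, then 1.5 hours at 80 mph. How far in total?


Leg 1 distance:
50 x 3 = 150 miles
Leg 2 distance:
80 x 1.5 = 120 miles
Total distance:
150 + 120 = 270 miles

270 miles


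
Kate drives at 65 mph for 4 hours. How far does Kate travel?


Use the formula: distance = speed x time
Speed = 65 mph, Time = 4 hours
65 x 4 = 260 miles

260 miles


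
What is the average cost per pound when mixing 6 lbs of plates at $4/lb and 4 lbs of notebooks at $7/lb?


Cost of plates:
6 x $4 = $24
Cost of notebooks:
4 x $7 = $28
Total cost: $24 + $28 = $52
Total weight: 10 lbs
Average: $52 / 10 = $5.20/lb

$5.20/lb


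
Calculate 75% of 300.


Convert percentage to decimal:
75% = 0.75
Multiply:
300 x 0.75 = 225

225


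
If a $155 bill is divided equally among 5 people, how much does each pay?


Total bill: $155
Number of people: 5
Each pays: $155 / 5 = $31

$31


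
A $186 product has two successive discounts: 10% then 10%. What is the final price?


First discount:
10% of $186 = $18.60
Price after first discount:
$186 - $18.60 = $167.40
Second discount:
10% of $167.40 = $16.74
Final price:
$167.40 - $16.74 = $150.66

$150.66


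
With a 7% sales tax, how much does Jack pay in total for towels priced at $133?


Calculate the tax:
7% of $133 = $9.31
Add tax to price:
$133 + $9.31 = $142.31

$142.31


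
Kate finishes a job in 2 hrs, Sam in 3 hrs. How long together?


Kate's rate: 1/2 of the job per hour
Sam's rate: 1/3 of the job per hour
Combined rate: 1/2 + 1/3 = 5/6 per hour
Time = 1 / (5/6) = 6/5 = 1.2 hours

1.2 hours


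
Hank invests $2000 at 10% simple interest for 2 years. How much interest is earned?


Use the formula I = P x R x T / 100
P x R x T = 2000 x 10 x 2 = 40000
I = 40000 / 100 = $400

$400


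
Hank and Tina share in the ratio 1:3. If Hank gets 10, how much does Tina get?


Find the multiplier:
10 / 1 = 10
Apply to Tina's share:
3 x 10 = 30

30


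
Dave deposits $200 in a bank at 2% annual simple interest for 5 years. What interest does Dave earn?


Use the formula I = P x R x T / 100
P x R x T = 200 x 2 x 5 = 2000
I = 2000 / 100 = $20

$20


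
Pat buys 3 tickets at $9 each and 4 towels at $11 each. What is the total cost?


Cost of tickets:
3 x $9 = $27
Cost of towels:
4 x $11 = $44
Add both:
$27 + $44 = $71

$71


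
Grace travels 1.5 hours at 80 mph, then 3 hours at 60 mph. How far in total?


Leg 1 distance:
80 x 1.5 = 120 miles
Leg 2 distance:
60 x 3 = 180 miles
Total distance:
120 + 180 = 300 miles

300 miles


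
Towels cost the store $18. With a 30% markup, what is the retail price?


Calculate the markup amount:
30% of $18 = $5.40
Add to cost:
$18 + $5.40 = $23.40

$23.40


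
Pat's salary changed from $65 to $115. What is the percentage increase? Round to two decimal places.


Find the absolute change:
|115 - 65| = 50
Divide by original and multiply by 100:
50 / 65 x 100 = 76.9230...% ≈ 76.92%

76.92%


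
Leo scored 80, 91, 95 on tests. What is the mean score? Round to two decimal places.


Add the scores:
80 + 91 + 95 = 266
Divide by the number of tests:
266 / 3 = 88.6666... ≈ 88.67

88.67


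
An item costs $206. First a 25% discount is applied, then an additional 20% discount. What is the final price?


First discount:
25% of $206 = $51.50
Price after first discount:
$206 - $51.50 = $154.50
Second discount:
20% of $154.50 = $30.90
Final price:
$154.50 - $30.90 = $123.60

$123.60


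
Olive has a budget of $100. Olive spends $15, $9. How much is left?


Add up expenses:
$15 + $9 = $24
Subtract from budget:
$100 - $24 = $76

$76


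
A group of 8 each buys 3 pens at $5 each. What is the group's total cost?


Cost per person:
3 x $5 = $15
Group total:
8 x $15 = $120

$120


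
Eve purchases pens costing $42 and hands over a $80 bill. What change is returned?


Start with the amount paid:
$80
Subtract the price:
$80 - $42 = $38

$38


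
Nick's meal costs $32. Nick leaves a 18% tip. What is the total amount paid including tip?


Calculate the tip:
18% of $32 = $5.76
Add tip to meal cost:
$32 + $5.76 = $37.76

$37.76


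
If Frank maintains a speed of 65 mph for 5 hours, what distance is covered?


Use the formula: distance = speed x time
Speed = 65 mph, Time = 5 hours
65 x 5 = 325 miles

325 miles


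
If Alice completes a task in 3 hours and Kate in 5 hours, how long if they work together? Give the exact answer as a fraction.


Alice's rate: 1/3 of the job per hour
Kate's rate: 1/5 of the job per hour
Combined rate: 1/3 + 1/5 = 8/15 per hour
Time = 1 / (8/15) = 15/8 hours (≈ 1.88 hours)

15/8 hours


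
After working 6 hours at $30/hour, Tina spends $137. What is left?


Calculate earnings:
6 x $30 = $180
Subtract spending:
$180 - $137 = $43

$43


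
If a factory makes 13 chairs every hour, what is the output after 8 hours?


Production rate: 13 chairs per hour
Time: 8 hours
Total: 13 x 8 = 104 chairs

104 chairs


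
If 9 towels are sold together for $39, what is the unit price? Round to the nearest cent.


Total cost: $39
Number of items: 9
Unit price: $39 / 9 = $4.3333... ≈ $4.33

$4.33


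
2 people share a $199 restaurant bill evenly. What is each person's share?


Total bill: $199
Number of people: 2
Each pays: $199 / 2 = $99.50

$99.50


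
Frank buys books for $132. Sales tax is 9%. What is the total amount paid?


Calculate the tax:
9% of $132 = $11.88
Add tax to price:
$132 + $11.88 = $143.88

$143.88


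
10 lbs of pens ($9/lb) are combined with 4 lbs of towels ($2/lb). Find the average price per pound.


Cost of pens:
10 x $9 = $90
Cost of towels:
4 x $2 = $8
Total cost: $90 + $8 = $98
Total weight: 14 lbs
Average: $98 / 14 = $7/lb

$7/lb


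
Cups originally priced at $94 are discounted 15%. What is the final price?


Calculate the discount amount:
15% of $94 = $14.10
Subtract from original:
$94 - $14.10 = $79.90

$79.90


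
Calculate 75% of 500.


Convert percentage to decimal:
75% = 0.75
Multiply:
500 x 0.75 = 375

375


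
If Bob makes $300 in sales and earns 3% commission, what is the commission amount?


Convert rate to decimal:
3% = 0.03
Multiply by sales:
$300 x 0.03 = $9

$9


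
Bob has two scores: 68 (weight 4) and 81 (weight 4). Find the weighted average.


Weighted sum:
4 x 68 + 4 x 81 = 596
Total weight:
4 + 4 = 8
Weighted average:
596 / 8 = 74.5

74.5


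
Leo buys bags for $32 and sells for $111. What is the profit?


Selling price = $111
Cost price = $32
Profit = selling price - cost price:
Profit = $111 - $32 = $79

$79


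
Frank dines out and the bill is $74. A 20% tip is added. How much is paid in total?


Calculate the tip:
20% of $74 = $14.80
Add tip to meal cost:
$74 + $14.80 = $88.80

$88.80


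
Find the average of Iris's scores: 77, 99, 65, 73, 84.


Add the scores:
77 + 99 + 65 + 73 + 84 = 398
Divide by the number of tests:
398 / 5 = 79.6

79.6


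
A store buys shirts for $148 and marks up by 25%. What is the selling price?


Calculate the markup amount:
25% of $148 = $37
Add to cost:
$148 + $37 = $185

$185


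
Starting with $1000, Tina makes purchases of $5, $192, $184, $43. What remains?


Add up expenses:
$5 + $192 + $184 + $43 = $424
Subtract from budget:
$1000 - $424 = $576

$576


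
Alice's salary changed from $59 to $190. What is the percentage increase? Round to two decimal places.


Find the absolute change:
|190 - 59| = 131
Divide by original and multiply by 100:
131 / 59 x 100 = 222.0338...% ≈ 222.03%

222.03%


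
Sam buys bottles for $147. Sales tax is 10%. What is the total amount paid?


Calculate the tax:
10% of $147 = $14.70
Add tax to price:
$147 + $14.70 = $161.70

$161.70


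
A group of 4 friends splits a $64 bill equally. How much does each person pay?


Total bill: $64
Number of people: 4
Each pays: $64 / 4 = $16

$16


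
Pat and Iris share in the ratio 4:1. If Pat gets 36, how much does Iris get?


Find the multiplier:
36 / 4 = 9
Apply to Iris's share:
1 x 9 = 9

9


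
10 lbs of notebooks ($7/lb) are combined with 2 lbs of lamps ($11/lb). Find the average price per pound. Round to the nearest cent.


Cost of notebooks:
10 x $7 = $70
Cost of lamps:
2 x $11 = $22
Total cost: $70 + $22 = $92
Total weight: 12 lbs
Average: $92 / 12 = $7.6666... ≈ $7.67/lb

$7.67/lb


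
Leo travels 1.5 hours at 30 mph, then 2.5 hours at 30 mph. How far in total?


Leg 1 distance:
30 x 1.5 = 45 miles
Leg 2 distance:
30 x 2.5 = 75 miles
Total distance:
45 + 75 = 120 miles

120 miles


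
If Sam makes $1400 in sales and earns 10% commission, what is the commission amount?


Convert rate to decimal:
10% = 0.1
Multiply by sales:
$1400 x 0.1 = $140

$140


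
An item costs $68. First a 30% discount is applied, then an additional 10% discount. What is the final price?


First discount:
30% of $68 = $20.40
Price after first discount:
$68 - $20.40 = $47.60
Second discount:
10% of $47.60 = $4.76
Final price:
$47.60 - $4.76 = $42.84

$42.84


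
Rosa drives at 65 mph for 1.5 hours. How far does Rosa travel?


Use the formula: distance = speed x time
Speed = 65 mph, Time = 1.5 hours
65 x 1.5 = 97.5 miles

97.5 miles


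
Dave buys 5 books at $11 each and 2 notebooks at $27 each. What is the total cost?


Cost of books:
5 x $11 = $55
Cost of notebooks:
2 x $27 = $54
Add both:
$55 + $54 = $109

$109


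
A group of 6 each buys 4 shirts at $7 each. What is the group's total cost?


Cost per person:
4 x $7 = $28
Group total:
6 x $28 = $168

$168


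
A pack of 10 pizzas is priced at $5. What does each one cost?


Total cost: $5
Number of items: 10
Unit price: $5 / 10 = $0.50

$0.50


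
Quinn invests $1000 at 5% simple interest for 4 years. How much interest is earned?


Use the formula I = P x R x T / 100
P x R x T = 1000 x 5 x 4 = 20000
I = 20000 / 100 = $200

$200


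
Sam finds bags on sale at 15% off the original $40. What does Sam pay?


Calculate the discount amount:
15% of $40 = $6
Subtract from original:
$40 - $6 = $34

$34


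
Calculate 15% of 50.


Convert percentage to decimal:
15% = 0.15
Multiply:
50 x 0.15 = 7.5

7.5


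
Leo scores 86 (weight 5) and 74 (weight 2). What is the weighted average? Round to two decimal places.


Weighted sum:
5 x 86 + 2 x 74 = 578
Total weight:
5 + 2 = 7
Weighted average:
578 / 7 = 82.5714... ≈ 82.57

82.57


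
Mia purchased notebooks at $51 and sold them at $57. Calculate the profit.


Selling price = $57
Cost price = $51
Profit = selling price - cost price:
Profit = $57 - $51 = $6

$6


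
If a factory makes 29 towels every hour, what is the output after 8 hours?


Production rate: 29 towels per hour
Time: 8 hours
Total: 29 x 8 = 232 towels

232 towels


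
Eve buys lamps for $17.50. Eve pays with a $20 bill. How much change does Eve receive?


Start with the amount paid:
$20
Subtract the price:
$20 - $17.50 = $2.50

$2.50


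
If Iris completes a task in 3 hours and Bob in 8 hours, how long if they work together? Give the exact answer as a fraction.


Iris's rate: 1/3 of the job per hour
Bob's rate: 1/8 of the job per hour
Combined rate: 1/3 + 1/8 = 11/24 per hour
Time = 1 / (11/24) = 24/11 hours (≈ 2.18 hours)

24/11 hours


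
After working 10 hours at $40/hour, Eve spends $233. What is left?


Calculate earnings:
10 x $40 = $400
Subtract spending:
$400 - $233 = $167

$167


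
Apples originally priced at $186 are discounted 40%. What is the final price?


Calculate the discount amount:
40% of $186 = $74.40
Subtract from original:
$186 - $74.40 = $111.60

$111.60


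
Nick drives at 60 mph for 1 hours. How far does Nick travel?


Use the formula: distance = speed x time
Speed = 60 mph, Time = 1 hours
60 x 1 = 60 miles

60 miles


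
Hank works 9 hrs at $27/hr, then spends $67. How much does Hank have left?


Calculate earnings:
9 x $27 = $243
Subtract spending:
$243 - $67 = $176

$176


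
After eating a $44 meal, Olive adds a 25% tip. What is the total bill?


Calculate the tip:
25% of $44 = $11
Add tip to meal cost:
$44 + $11 = $55

$55


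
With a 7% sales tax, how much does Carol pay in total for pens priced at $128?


Calculate the tax:
7% of $128 = $8.96
Add tax to price:
$128 + $8.96 = $136.96

$136.96


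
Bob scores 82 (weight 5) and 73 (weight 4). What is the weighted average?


Weighted sum:
5 x 82 + 4 x 73 = 702
Total weight:
5 + 4 = 9
Weighted average:
702 / 9 = 78

78


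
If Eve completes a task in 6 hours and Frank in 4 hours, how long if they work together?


Eve's rate: 1/6 of the job per hour
Frank's rate: 1/4 of the job per hour
Combined rate: 1/6 + 1/4 = 5/12 per hour
Time = 1 / (5/12) = 12/5 = 2.4 hours

2.4 hours


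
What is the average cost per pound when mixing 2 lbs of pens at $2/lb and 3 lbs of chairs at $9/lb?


Cost of pens:
2 x $2 = $4
Cost of chairs:
3 x $9 = $27
Total cost: $4 + $27 = $31
Total weight: 5 lbs
Average: $31 / 5 = $6.20/lb

$6.20/lb


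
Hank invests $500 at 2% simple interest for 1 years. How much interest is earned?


Use the formula I = P x R x T / 100
P x R x T = 500 x 2 x 1 = 1000
I = 1000 / 100 = $10

$10


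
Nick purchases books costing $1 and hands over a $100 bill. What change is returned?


Start with the amount paid:
$100
Subtract the price:
$100 - $1 = $99

$99


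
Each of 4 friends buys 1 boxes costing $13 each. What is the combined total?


Cost per person:
1 x $13 = $13
Group total:
4 x $13 = $52

$52


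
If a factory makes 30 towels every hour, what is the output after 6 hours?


Production rate: 30 towels per hour
Time: 6 hours
Total: 30 x 6 = 180 towels

180 towels


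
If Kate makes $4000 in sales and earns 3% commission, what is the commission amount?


Convert rate to decimal:
3% = 0.03
Multiply by sales:
$4000 x 0.03 = $120

$120


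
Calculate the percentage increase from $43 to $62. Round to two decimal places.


Find the absolute change:
|62 - 43| = 19
Divide by original and multiply by 100:
19 / 43 x 100 = 44.1860...% ≈ 44.19%

44.19%


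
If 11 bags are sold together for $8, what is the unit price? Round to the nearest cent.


Total cost: $8
Number of items: 11
Unit price: $8 / 11 = $0.7272... ≈ $0.73

$0.73


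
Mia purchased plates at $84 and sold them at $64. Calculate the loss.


Selling price = $64
Cost price = $84
Loss = cost price - selling price:
Loss = $84 - $64 = $20

$20


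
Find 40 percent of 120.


Convert percentage to decimal:
40% = 0.4
Multiply:
120 x 0.4 = 48

48


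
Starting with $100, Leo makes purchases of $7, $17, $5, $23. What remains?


Add up expenses:
$7 + $17 + $5 + $23 = $52
Subtract from budget:
$100 - $52 = $48

$48


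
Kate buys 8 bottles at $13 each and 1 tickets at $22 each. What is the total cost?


Cost of bottles:
8 x $13 = $104
Cost of tickets:
1 x $22 = $22
Add both:
$104 + $22 = $126

$126


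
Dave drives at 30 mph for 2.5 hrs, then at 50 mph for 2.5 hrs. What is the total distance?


Leg 1 distance:
30 x 2.5 = 75 miles
Leg 2 distance:
50 x 2.5 = 125 miles
Total distance:
75 + 125 = 200 miles

200 miles


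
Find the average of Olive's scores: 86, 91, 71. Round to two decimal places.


Add the scores:
86 + 91 + 71 = 248
Divide by the number of tests:
248 / 3 = 82.6666... ≈ 82.67

82.67


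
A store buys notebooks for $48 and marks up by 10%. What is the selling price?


Calculate the markup amount:
10% of $48 = $4.80
Add to cost:
$48 + $4.80 = $52.80

$52.80
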